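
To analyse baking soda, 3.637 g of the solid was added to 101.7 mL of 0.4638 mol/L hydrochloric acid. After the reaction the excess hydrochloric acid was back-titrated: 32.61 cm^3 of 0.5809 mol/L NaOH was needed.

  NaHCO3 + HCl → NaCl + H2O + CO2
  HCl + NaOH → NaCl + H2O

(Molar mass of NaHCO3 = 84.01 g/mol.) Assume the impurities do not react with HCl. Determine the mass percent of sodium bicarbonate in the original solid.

n(HCl) added = 0.1017 × 0.4638 = 0.04717 mol
n(NaOH) used in back-titration = 0.03261 × 0.5809 = 0.01894 mol
n(HCl) left over = 0.01894 mol (1:1 ratio)
n(HCl) consumed by analyte = 0.04717 − 0.01894 = 0.02823 mol
n(NaHCO3) = 0.02823 mol (1:1 ratio)
mass of NaHCO3 = 0.02823 × 84.01 = 2.371 g
% NaHCO3 = 2.371 / 3.637 × 100 = 65.20 %

65.20 %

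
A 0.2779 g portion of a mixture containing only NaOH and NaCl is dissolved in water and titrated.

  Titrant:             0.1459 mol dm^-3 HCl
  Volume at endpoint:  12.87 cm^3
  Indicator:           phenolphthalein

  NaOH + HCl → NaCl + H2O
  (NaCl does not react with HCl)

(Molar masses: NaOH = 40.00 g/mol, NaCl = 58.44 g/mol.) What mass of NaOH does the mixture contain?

n(HCl) = 0.01287 × 0.1459 = 1.878 × 10^-3 mol
Let x = n(NaOH), y = n(NaCl).
Titrant: 1x = 1.878 × 10^-3;  mass: 40.00x + 58.44y = 0.2779
Solving, x = 1.878 × 10^-3 mol, y = 3.470 × 10^-3 mol
mass of NaOH = 1.878 × 10^-3 × 40.00 = 0.07511 g

0.07511 g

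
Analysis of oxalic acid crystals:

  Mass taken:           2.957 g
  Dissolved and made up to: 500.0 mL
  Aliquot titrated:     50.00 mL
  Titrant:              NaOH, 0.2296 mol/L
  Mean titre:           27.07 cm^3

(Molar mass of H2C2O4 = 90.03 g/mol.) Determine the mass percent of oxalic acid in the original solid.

H2C2O4 + 2 NaOH → Na2C2O4 + 2 H2O
n(NaOH) per titration = 0.02707 × 0.2296 = 6.215 × 10^-3 mol
From the 1:2 ratio, n(H2C2O4) in each aliquot = 1/2 × 6.215 × 10^-3 = 3.108 × 10^-3 mol
n(H2C2O4) in the whole flask = 3.108 × 10^-3 × 500.0/50.00 = 0.03108 mol
mass of H2C2O4 = 0.03108 × 90.03 = 2.798 g
% H2C2O4 = 2.798 / 2.957 × 100 = 94.62 %

94.62 %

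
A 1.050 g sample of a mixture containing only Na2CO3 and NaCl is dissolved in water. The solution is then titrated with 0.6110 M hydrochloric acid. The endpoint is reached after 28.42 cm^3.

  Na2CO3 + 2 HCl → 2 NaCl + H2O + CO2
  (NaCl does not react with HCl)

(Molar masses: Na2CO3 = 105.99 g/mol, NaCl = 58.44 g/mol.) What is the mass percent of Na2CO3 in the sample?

87.64 %

n(HCl) = 0.02842 × 0.6110 = 0.01736 mol
Let x = n(Na2CO3), y = n(NaCl).
Titrant: 2x = 0.01736;  mass: 105.99x + 58.44y = 1.050
Solving, x = 8.682 × 10^-3 mol, y = 2.220 × 10^-3 mol
mass of Na2CO3 = 8.682 × 10^-3 × 105.99 = 0.9202 g
% Na2CO3 = 0.9202 / 1.050 × 100 = 87.64 %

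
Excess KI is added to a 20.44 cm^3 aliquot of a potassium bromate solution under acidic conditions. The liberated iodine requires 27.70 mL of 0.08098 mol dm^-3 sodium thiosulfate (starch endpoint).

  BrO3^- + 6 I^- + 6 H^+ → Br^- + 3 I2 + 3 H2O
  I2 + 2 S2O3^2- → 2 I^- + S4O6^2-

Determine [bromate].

n(S2O3^2-) = 0.02770 × 0.08098 = 2.243 × 10^-3 mol
n(I2) = n(S2O3^2-)/2 = 1.122 × 10^-3 mol
From the 1:3 ratio, n(BrO3^-) in the aliquot = 1/3 × 1.122 × 10^-3 = 3.739 × 10^-4 mol
[BrO3^-] = 3.739 × 10^-4 / 0.02044 = 0.01829 mol/L

0.01829 mol/L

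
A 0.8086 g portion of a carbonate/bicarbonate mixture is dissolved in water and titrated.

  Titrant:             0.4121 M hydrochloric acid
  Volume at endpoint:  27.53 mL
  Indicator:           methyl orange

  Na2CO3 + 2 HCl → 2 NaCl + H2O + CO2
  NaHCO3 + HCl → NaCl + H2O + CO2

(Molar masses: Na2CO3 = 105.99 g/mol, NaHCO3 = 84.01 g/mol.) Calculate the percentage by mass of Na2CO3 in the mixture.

30.54 %

n(HCl) = 0.02753 × 0.4121 = 0.01135 mol
Let x = n(Na2CO3), y = n(NaHCO3).
Titrant: 2x + 1y = 0.01135;  mass: 105.99x + 84.01y = 0.8086
Solving, x = 2.330 × 10^-3 mol, y = 6.686 × 10^-3 mol
mass of Na2CO3 = 2.330 × 10^-3 × 105.99 = 0.2469 g
% Na2CO3 = 0.2469 / 0.8086 × 100 = 30.54 %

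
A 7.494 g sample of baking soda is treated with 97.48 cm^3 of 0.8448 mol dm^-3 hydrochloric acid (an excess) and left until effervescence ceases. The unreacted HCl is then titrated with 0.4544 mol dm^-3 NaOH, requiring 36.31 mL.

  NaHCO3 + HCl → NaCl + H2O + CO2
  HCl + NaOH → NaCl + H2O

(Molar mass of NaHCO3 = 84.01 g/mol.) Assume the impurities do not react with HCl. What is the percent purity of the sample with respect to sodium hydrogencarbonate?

73.82 %

n(HCl) added = 0.09748 × 0.8448 = 0.08235 mol
n(NaOH) used in back-titration = 0.03631 × 0.4544 = 0.01650 mol
n(HCl) left over = 0.01650 mol (1:1 ratio)
n(HCl) consumed by analyte = 0.08235 − 0.01650 = 0.06585 mol
n(NaHCO3) = 0.06585 mol (1:1 ratio)
mass of NaHCO3 = 0.06585 × 84.01 = 5.532 g
% NaHCO3 = 5.532 / 7.494 × 100 = 73.82 %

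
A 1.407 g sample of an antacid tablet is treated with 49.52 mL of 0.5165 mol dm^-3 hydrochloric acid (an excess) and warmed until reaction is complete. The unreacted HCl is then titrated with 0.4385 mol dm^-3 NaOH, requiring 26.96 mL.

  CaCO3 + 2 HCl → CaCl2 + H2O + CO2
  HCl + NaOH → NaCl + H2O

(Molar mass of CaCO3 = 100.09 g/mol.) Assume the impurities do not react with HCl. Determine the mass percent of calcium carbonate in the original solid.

48.93 %

n(HCl) added = 0.04952 × 0.5165 = 0.02558 mol
n(NaOH) used in back-titration = 0.02696 × 0.4385 = 0.01182 mol
n(HCl) left over = 0.01182 mol (1:1 ratio)
n(HCl) consumed by analyte = 0.02558 − 0.01182 = 0.01376 mol
From the 1:2 ratio, n(CaCO3) = 1/2 × 0.01376 = 6.878 × 10^-3 mol
mass of CaCO3 = 6.878 × 10^-3 × 100.09 = 0.6884 g
% CaCO3 = 0.6884 / 1.407 × 100 = 48.93 %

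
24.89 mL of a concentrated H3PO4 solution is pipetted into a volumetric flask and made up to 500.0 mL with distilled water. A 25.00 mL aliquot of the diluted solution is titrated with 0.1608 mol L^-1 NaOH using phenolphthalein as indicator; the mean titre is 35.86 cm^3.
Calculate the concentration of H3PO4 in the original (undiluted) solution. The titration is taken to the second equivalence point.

2.317 mol/L

H3PO4 + 2 NaOH → Na2HPO4 + 2 H2O
n(NaOH) = 0.03586 × 0.1608 = 5.766 × 10^-3 mol
From the 1:2 ratio, n(H3PO4) in the aliquot = 1/2 × 5.766 × 10^-3 = 2.883 × 10^-3 mol
[H3PO4]_dilute = 2.883 × 10^-3 / 0.02500 = 0.1153 mol/L
Dilution factor = 500.0 / 24.89 = 20.09
[H3PO4]_stock = 0.1153 × 20.09 = 2.317 mol/L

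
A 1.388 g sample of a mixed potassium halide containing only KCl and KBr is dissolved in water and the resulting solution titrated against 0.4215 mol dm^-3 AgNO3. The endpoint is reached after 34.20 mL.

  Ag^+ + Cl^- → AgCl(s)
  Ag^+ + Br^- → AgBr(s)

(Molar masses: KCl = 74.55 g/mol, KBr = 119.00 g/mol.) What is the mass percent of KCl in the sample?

39.56 %

n(AgNO3) = 0.03420 × 0.4215 = 0.01442 mol
Let x = n(KCl), y = n(KBr).
Titrant: 1x + 1y = 0.01442;  mass: 74.55x + 119.00y = 1.388
Solving, x = 7.366 × 10^-3 mol, y = 7.049 × 10^-3 mol
mass of KCl = 7.366 × 10^-3 × 74.55 = 0.5491 g
% KCl = 0.5491 / 1.388 × 100 = 39.56 %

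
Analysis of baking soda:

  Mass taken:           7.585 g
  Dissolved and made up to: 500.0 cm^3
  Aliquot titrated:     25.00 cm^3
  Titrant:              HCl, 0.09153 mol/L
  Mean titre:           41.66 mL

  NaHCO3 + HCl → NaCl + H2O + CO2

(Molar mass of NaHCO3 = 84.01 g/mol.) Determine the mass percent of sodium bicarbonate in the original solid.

84.47 %

n(HCl) per titration = 0.04166 × 0.09153 = 3.813 × 10^-3 mol
n(NaHCO3) in each aliquot = 3.813 × 10^-3 mol (1:1 ratio)
n(NaHCO3) in the whole flask = 3.813 × 10^-3 × 500.0/25.00 = 0.07626 mol
mass of NaHCO3 = 0.07626 × 84.01 = 6.407 g
% NaHCO3 = 6.407 / 7.585 × 100 = 84.47 %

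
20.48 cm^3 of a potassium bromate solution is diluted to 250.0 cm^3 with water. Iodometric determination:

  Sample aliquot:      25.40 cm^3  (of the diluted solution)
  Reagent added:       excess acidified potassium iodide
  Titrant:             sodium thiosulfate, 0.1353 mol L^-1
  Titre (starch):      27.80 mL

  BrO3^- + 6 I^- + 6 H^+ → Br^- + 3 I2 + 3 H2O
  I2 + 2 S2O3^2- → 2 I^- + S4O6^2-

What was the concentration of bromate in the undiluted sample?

n(S2O3^2-) = 0.02780 × 0.1353 = 3.761 × 10^-3 mol
n(I2) = n(S2O3^2-)/2 = 1.881 × 10^-3 mol
From the 1:3 ratio, n(BrO3^-) in the aliquot = 1/3 × 1.881 × 10^-3 = 6.269 × 10^-4 mol
[BrO3^-]_dilute = 6.269 × 10^-4 / 0.02540 = 0.02468 mol/L
[BrO3^-]_original = 0.02468 × 250.0/20.48 = 0.3013 mol/L

0.3013 mol/L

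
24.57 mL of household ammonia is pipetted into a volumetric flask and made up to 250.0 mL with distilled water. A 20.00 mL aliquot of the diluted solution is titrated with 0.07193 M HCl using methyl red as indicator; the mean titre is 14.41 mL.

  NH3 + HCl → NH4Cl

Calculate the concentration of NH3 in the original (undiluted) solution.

0.5273 M

n(HCl) = 0.01441 × 0.07193 = 1.037 × 10^-3 mol
n(NH3) in the aliquot = 1.037 × 10^-3 mol (1:1 ratio)
[NH3]_dilute = 1.037 × 10^-3 / 0.02000 = 0.05183 mol/L
Dilution factor = 250.0 / 24.57 = 10.18
[NH3]_stock = 0.05183 × 10.18 = 0.5273 mol/L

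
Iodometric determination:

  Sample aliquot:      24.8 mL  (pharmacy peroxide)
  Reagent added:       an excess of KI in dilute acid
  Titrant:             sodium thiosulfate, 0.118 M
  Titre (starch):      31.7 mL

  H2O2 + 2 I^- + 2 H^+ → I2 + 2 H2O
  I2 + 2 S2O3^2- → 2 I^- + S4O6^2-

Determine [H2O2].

n(S2O3^2-) = 0.0317 × 0.118 = 3.74 × 10^-3 mol
n(I2) = n(S2O3^2-)/2 = 1.87 × 10^-3 mol
n(H2O2) in the aliquot = 1.87 × 10^-3 mol (1:1 ratio)
[H2O2] = 1.87 × 10^-3 / 0.0248 = 0.0754 mol/L

0.0754 M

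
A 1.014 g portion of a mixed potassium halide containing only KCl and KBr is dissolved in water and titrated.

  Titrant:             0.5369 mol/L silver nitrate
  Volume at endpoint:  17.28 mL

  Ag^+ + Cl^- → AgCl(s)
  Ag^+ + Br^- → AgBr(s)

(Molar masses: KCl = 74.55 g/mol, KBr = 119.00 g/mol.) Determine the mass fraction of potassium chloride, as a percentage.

n(AgNO3) = 0.01728 × 0.5369 = 9.278 × 10^-3 mol
Let x = n(KCl), y = n(KBr).
Titrant: 1x + 1y = 9.278 × 10^-3;  mass: 74.55x + 119.00y = 1.014
Solving, x = 2.026 × 10^-3 mol, y = 7.252 × 10^-3 mol
mass of KCl = 2.026 × 10^-3 × 74.55 = 0.1510 g
% KCl = 0.1510 / 1.014 × 100 = 14.89 %

14.89 %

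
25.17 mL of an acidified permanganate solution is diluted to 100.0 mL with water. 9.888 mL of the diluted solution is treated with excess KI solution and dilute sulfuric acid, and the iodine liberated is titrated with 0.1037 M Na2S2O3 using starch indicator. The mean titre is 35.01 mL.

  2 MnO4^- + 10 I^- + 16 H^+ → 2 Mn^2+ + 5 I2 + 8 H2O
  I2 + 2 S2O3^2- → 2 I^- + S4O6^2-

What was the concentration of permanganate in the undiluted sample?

0.2917 M

n(S2O3^2-) = 0.03501 × 0.1037 = 3.631 × 10^-3 mol
n(I2) = n(S2O3^2-)/2 = 1.815 × 10^-3 mol
From the 2:5 ratio, n(MnO4^-) in the aliquot = 2/5 × 1.815 × 10^-3 = 7.261 × 10^-4 mol
[MnO4^-]_dilute = 7.261 × 10^-4 / 0.009888 = 0.07343 mol/L
[MnO4^-]_original = 0.07343 × 100.0/25.17 = 0.2917 mol/L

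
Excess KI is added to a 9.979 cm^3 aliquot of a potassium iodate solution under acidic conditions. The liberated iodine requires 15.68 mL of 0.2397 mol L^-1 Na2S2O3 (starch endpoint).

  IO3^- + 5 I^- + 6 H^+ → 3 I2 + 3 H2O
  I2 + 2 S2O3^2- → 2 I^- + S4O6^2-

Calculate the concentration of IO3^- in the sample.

n(S2O3^2-) = 0.01568 × 0.2397 = 3.758 × 10^-3 mol
n(I2) = n(S2O3^2-)/2 = 1.879 × 10^-3 mol
From the 1:3 ratio, n(IO3^-) in the aliquot = 1/3 × 1.879 × 10^-3 = 6.264 × 10^-4 mol
[IO3^-] = 6.264 × 10^-4 / 0.009979 = 0.06277 mol/L

0.06277 mol/L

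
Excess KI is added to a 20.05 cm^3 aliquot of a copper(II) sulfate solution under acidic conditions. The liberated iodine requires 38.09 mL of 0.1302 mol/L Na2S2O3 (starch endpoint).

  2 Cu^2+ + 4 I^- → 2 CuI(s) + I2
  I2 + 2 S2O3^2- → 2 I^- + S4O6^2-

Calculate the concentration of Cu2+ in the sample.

n(S2O3^2-) = 0.03809 × 0.1302 = 4.959 × 10^-3 mol
n(I2) = n(S2O3^2-)/2 = 2.480 × 10^-3 mol
From the 2:1 ratio, n(Cu2+) in the aliquot = 2/1 × 2.480 × 10^-3 = 4.959 × 10^-3 mol
[Cu2+] = 4.959 × 10^-3 / 0.02005 = 0.2473 mol/L

0.2473 mol/L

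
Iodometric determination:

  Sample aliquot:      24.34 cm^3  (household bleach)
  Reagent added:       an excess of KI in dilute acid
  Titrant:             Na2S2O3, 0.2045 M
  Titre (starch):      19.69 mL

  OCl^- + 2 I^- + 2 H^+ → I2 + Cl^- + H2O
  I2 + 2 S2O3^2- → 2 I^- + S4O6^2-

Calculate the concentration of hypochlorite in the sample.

n(S2O3^2-) = 0.01969 × 0.2045 = 4.027 × 10^-3 mol
n(I2) = n(S2O3^2-)/2 = 2.013 × 10^-3 mol
n(OCl^-) in the aliquot = 2.013 × 10^-3 mol (1:1 ratio)
[OCl^-] = 2.013 × 10^-3 / 0.02434 = 0.08272 mol/L

0.08272 M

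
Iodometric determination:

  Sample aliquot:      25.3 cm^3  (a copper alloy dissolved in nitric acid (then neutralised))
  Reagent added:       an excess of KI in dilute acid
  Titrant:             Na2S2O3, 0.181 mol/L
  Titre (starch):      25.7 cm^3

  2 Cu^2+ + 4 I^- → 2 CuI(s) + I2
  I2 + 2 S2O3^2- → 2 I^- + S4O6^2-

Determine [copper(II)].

n(S2O3^2-) = 0.0257 × 0.181 = 4.65 × 10^-3 mol
n(I2) = n(S2O3^2-)/2 = 2.33 × 10^-3 mol
From the 2:1 ratio, n(Cu2+) in the aliquot = 2/1 × 2.33 × 10^-3 = 4.65 × 10^-3 mol
[Cu2+] = 4.65 × 10^-3 / 0.0253 = 0.184 mol/L

0.184 mol/L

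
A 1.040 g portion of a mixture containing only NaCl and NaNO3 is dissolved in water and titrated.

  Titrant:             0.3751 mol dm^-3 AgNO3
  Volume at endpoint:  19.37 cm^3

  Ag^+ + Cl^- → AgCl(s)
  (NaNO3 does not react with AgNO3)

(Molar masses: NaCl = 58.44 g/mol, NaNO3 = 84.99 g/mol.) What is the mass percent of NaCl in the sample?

40.83 %

n(AgNO3) = 0.01937 × 0.3751 = 7.266 × 10^-3 mol
Let x = n(NaCl), y = n(NaNO3).
Titrant: 1x = 7.266 × 10^-3;  mass: 58.44x + 84.99y = 1.040
Solving, x = 7.266 × 10^-3 mol, y = 7.241 × 10^-3 mol
mass of NaCl = 7.266 × 10^-3 × 58.44 = 0.4246 g
% NaCl = 0.4246 / 1.040 × 100 = 40.83 %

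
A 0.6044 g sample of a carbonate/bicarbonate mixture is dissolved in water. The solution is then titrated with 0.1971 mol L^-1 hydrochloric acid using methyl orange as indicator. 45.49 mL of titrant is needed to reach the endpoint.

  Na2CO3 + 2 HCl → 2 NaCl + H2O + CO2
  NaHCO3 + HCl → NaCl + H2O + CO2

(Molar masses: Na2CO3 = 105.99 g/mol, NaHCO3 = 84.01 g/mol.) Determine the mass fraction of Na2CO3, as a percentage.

n(HCl) = 0.04549 × 0.1971 = 8.966 × 10^-3 mol
Let x = n(Na2CO3), y = n(NaHCO3).
Titrant: 2x + 1y = 8.966 × 10^-3;  mass: 105.99x + 84.01y = 0.6044
Solving, x = 2.399 × 10^-3 mol, y = 4.167 × 10^-3 mol
mass of Na2CO3 = 2.399 × 10^-3 × 105.99 = 0.2543 g
% Na2CO3 = 0.2543 / 0.6044 × 100 = 42.08 %

42.08 %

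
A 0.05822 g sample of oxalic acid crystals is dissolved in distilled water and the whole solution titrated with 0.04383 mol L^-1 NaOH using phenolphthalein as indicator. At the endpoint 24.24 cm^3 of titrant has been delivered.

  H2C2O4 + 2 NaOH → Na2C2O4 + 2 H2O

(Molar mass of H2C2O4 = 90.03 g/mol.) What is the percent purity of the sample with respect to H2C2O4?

82.15 %

n(NaOH) = 0.02424 L × 0.04383 mol/L = 1.062 × 10^-3 mol
From the 1:2 ratio, n(H2C2O4) = 1/2 × 1.062 × 10^-3 = 5.312 × 10^-4 mol
mass of H2C2O4 = 5.312 × 10^-4 × 90.03 g/mol = 0.04783 g
% H2C2O4 = 0.04783 / 0.05822 × 100 = 82.15 %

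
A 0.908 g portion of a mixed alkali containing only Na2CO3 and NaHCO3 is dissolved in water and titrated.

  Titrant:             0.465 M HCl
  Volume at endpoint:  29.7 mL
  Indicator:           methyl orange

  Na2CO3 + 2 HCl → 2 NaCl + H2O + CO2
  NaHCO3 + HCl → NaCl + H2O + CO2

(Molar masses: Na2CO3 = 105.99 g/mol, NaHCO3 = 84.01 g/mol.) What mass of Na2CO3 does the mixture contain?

0.431 g

n(HCl) = 0.0297 × 0.465 = 0.0138 mol
Let x = n(Na2CO3), y = n(NaHCO3).
Titrant: 2x + 1y = 0.0138;  mass: 105.99x + 84.01y = 0.908
Solving, x = 4.07 × 10^-3 mol, y = 5.68 × 10^-3 mol
mass of Na2CO3 = 4.07 × 10^-3 × 105.99 = 0.431 g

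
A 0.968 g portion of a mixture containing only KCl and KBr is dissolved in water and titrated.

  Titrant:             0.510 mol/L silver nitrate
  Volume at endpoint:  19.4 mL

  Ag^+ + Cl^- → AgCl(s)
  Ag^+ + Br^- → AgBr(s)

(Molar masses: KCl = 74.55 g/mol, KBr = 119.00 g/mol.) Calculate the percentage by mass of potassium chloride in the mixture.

36.3 %

n(AgNO3) = 0.0194 × 0.510 = 9.89 × 10^-3 mol
Let x = n(KCl), y = n(KBr).
Titrant: 1x + 1y = 9.89 × 10^-3;  mass: 74.55x + 119.00y = 0.968
Solving, x = 4.71 × 10^-3 mol, y = 5.18 × 10^-3 mol
mass of KCl = 4.71 × 10^-3 × 74.55 = 0.351 g
% KCl = 0.351 / 0.968 × 100 = 36.3 %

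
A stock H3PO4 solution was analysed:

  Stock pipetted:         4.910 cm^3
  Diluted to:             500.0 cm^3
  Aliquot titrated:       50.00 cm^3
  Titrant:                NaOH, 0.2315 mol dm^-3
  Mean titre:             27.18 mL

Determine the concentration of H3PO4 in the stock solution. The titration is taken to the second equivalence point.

6.408 mol/L

H3PO4 + 2 NaOH → Na2HPO4 + 2 H2O
n(NaOH) = 0.02718 × 0.2315 = 6.292 × 10^-3 mol
From the 1:2 ratio, n(H3PO4) in the aliquot = 1/2 × 6.292 × 10^-3 = 3.146 × 10^-3 mol
[H3PO4]_dilute = 3.146 × 10^-3 / 0.05000 = 0.06292 mol/L
Dilution factor = 500.0 / 4.910 = 101.8
[H3PO4]_stock = 0.06292 × 101.8 = 6.408 mol/L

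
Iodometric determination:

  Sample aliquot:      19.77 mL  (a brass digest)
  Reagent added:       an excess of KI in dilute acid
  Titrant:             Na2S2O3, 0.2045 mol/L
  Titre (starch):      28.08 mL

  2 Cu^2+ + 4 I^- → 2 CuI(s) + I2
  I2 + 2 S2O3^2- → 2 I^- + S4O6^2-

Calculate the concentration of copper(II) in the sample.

0.2905 mol/L

n(S2O3^2-) = 0.02808 × 0.2045 = 5.742 × 10^-3 mol
n(I2) = n(S2O3^2-)/2 = 2.871 × 10^-3 mol
From the 2:1 ratio, n(Cu2+) in the aliquot = 2/1 × 2.871 × 10^-3 = 5.742 × 10^-3 mol
[Cu2+] = 5.742 × 10^-3 / 0.01977 = 0.2905 mol/L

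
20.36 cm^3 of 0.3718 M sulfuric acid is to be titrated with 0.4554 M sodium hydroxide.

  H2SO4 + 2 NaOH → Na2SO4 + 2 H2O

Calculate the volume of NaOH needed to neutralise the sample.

33.24 mL

n(H2SO4) = 0.02036 L × 0.3718 mol/L = 7.570 × 10^-3 mol
From the 2:1 stoichiometry, n(NaOH) = 2/1 × 7.570 × 10^-3 = 0.01514 mol
V(NaOH) = 0.01514 mol / 0.4554 mol/L = 0.03324 L = 33.24 mL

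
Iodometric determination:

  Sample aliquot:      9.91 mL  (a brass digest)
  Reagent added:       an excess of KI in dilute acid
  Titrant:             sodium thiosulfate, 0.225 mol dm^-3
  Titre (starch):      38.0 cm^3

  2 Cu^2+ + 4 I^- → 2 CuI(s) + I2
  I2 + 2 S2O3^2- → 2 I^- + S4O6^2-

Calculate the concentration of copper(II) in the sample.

n(S2O3^2-) = 0.0380 × 0.225 = 8.55 × 10^-3 mol
n(I2) = n(S2O3^2-)/2 = 4.28 × 10^-3 mol
From the 2:1 ratio, n(Cu2+) in the aliquot = 2/1 × 4.28 × 10^-3 = 8.55 × 10^-3 mol
[Cu2+] = 8.55 × 10^-3 / 0.00991 = 0.863 mol/L

0.863 mol/L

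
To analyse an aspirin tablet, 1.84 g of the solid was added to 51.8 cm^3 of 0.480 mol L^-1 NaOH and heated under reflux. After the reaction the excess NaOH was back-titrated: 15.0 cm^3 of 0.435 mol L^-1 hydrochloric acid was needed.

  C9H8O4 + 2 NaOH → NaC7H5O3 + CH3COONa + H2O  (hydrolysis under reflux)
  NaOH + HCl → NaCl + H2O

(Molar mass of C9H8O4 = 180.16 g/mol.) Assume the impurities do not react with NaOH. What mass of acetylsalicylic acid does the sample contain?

n(NaOH) added = 0.0518 × 0.480 = 0.0249 mol
n(HCl) used in back-titration = 0.0150 × 0.435 = 6.53 × 10^-3 mol
n(NaOH) left over = 6.53 × 10^-3 mol (1:1 ratio)
n(NaOH) consumed by analyte = 0.0249 − 6.53 × 10^-3 = 0.0183 mol
From the 1:2 ratio, n(C9H8O4) = 1/2 × 0.0183 = 9.17 × 10^-3 mol
mass of C9H8O4 = 9.17 × 10^-3 × 180.16 = 1.65 g

1.65 g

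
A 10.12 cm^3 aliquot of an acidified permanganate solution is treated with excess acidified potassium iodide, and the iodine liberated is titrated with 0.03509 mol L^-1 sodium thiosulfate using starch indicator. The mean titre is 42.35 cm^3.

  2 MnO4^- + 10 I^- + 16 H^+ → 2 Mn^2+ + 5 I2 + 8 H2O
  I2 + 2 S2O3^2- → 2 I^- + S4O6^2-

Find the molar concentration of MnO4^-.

0.02937 mol/L

n(S2O3^2-) = 0.04235 × 0.03509 = 1.486 × 10^-3 mol
n(I2) = n(S2O3^2-)/2 = 7.430 × 10^-4 mol
From the 2:5 ratio, n(MnO4^-) in the aliquot = 2/5 × 7.430 × 10^-4 = 2.972 × 10^-4 mol
[MnO4^-] = 2.972 × 10^-4 / 0.01012 = 0.02937 mol/L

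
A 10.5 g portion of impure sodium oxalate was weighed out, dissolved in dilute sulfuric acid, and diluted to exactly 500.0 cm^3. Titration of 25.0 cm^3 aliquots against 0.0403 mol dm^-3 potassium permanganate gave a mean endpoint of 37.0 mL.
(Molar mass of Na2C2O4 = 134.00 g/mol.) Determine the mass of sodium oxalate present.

9.99 g

2 MnO4^- + 5 C2O4^2- + 16 H^+ → 2 Mn^2+ + 10 CO2 + 8 H2O
n(KMnO4) per titration = 0.0370 × 0.0403 = 1.49 × 10^-3 mol
From the 5:2 ratio, n(Na2C2O4) in each aliquot = 5/2 × 1.49 × 10^-3 = 3.73 × 10^-3 mol
n(Na2C2O4) in the whole flask = 3.73 × 10^-3 × 500.0/25.0 = 0.0746 mol
mass of Na2C2O4 = 0.0746 × 134.00 = 9.99 g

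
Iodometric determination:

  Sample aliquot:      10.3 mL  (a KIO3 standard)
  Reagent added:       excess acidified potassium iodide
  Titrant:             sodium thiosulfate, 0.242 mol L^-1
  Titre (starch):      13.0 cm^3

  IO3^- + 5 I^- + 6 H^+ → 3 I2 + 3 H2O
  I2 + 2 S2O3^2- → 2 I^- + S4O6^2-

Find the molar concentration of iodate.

0.0509 mol/L

n(S2O3^2-) = 0.0130 × 0.242 = 3.15 × 10^-3 mol
n(I2) = n(S2O3^2-)/2 = 1.57 × 10^-3 mol
From the 1:3 ratio, n(IO3^-) in the aliquot = 1/3 × 1.57 × 10^-3 = 5.24 × 10^-4 mol
[IO3^-] = 5.24 × 10^-4 / 0.0103 = 0.0509 mol/L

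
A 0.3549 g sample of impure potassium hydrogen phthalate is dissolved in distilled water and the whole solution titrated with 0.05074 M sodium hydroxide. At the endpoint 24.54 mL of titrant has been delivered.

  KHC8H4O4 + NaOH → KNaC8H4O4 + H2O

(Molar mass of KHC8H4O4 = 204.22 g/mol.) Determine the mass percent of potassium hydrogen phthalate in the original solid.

n(NaOH) = 0.02454 L × 0.05074 mol/L = 1.245 × 10^-3 mol
n(KHC8H4O4) = 1.245 × 10^-3 mol (1:1 ratio)
mass of KHC8H4O4 = 1.245 × 10^-3 × 204.22 g/mol = 0.2543 g
% KHC8H4O4 = 0.2543 / 0.3549 × 100 = 71.65 %

71.65 %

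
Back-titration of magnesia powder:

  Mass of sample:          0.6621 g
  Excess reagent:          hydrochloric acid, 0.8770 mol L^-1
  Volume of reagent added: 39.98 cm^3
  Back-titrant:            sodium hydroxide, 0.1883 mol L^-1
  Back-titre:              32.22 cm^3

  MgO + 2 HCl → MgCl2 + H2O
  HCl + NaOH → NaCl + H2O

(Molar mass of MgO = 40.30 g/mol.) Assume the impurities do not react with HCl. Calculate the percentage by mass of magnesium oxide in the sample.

88.24 %

n(HCl) added = 0.03998 × 0.8770 = 0.03506 mol
n(NaOH) used in back-titration = 0.03222 × 0.1883 = 6.067 × 10^-3 mol
n(HCl) left over = 6.067 × 10^-3 mol (1:1 ratio)
n(HCl) consumed by analyte = 0.03506 − 6.067 × 10^-3 = 0.02900 mol
From the 1:2 ratio, n(MgO) = 1/2 × 0.02900 = 0.01450 mol
mass of MgO = 0.01450 × 40.30 = 0.5843 g
% MgO = 0.5843 / 0.6621 × 100 = 88.24 %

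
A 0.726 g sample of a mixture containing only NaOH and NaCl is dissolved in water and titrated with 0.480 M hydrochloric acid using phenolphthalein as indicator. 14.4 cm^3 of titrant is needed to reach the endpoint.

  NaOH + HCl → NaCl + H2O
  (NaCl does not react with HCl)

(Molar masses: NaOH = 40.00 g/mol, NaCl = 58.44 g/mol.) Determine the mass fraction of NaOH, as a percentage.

38.1 %

n(HCl) = 0.0144 × 0.480 = 6.91 × 10^-3 mol
Let x = n(NaOH), y = n(NaCl).
Titrant: 1x = 6.91 × 10^-3;  mass: 40.00x + 58.44y = 0.726
Solving, x = 6.91 × 10^-3 mol, y = 7.69 × 10^-3 mol
mass of NaOH = 6.91 × 10^-3 × 40.00 = 0.276 g
% NaOH = 0.276 / 0.726 × 100 = 38.1 %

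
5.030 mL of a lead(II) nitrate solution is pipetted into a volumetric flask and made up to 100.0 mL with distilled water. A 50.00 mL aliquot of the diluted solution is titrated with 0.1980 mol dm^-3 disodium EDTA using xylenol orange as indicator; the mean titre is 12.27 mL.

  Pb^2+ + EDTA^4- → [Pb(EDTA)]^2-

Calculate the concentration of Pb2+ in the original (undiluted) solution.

0.9660 mol/L

n(EDTA) = 0.01227 × 0.1980 = 2.429 × 10^-3 mol
n(Pb2+) in the aliquot = 2.429 × 10^-3 mol (1:1 ratio)
[Pb2+]_dilute = 2.429 × 10^-3 / 0.05000 = 0.04859 mol/L
Dilution factor = 100.0 / 5.030 = 19.88
[Pb2+]_stock = 0.04859 × 19.88 = 0.9660 mol/L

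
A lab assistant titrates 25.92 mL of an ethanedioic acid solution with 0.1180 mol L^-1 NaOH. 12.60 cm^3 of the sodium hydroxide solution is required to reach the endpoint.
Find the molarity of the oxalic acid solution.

H2C2O4 + 2 NaOH → Na2C2O4 + 2 H2O
n(NaOH) = 0.01260 L × 0.1180 mol/L = 1.487 × 10^-3 mol
From the 1:2 mole ratio, n(H2C2O4) = 1/2 × 1.487 × 10^-3 = 7.434 × 10^-4 mol
[H2C2O4] = 7.434 × 10^-4 mol / 0.02592 L = 0.02868 mol/L

0.02868 mol/L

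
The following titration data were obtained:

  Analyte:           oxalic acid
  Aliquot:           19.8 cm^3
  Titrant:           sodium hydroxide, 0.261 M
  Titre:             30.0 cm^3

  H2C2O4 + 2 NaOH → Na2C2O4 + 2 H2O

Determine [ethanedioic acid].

0.198 M

n(NaOH) = 0.0300 L × 0.261 mol/L = 7.83 × 10^-3 mol
From the 1:2 mole ratio, n(H2C2O4) = 1/2 × 7.83 × 10^-3 = 3.92 × 10^-3 mol
[H2C2O4] = 3.92 × 10^-3 mol / 0.0198 L = 0.198 mol/L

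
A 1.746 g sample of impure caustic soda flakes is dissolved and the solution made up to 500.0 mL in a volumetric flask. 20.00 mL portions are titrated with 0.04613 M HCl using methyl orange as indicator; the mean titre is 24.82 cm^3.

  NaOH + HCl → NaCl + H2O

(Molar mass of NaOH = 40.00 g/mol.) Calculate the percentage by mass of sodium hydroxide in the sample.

65.58 %

n(HCl) per titration = 0.02482 × 0.04613 = 1.145 × 10^-3 mol
n(NaOH) in each aliquot = 1.145 × 10^-3 mol (1:1 ratio)
n(NaOH) in the whole flask = 1.145 × 10^-3 × 500.0/20.00 = 0.02862 mol
mass of NaOH = 0.02862 × 40.00 = 1.145 g
% NaOH = 1.145 / 1.746 × 100 = 65.58 %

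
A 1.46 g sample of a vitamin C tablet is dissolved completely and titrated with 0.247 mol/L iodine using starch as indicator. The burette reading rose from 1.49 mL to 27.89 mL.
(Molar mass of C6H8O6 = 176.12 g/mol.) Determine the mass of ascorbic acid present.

C6H8O6 + I2 → C6H6O6 + 2 HI
n(I2) = 0.0264 L × 0.247 mol/L = 6.52 × 10^-3 mol
n(C6H8O6) = 6.52 × 10^-3 mol (1:1 ratio)
mass of C6H8O6 = 6.52 × 10^-3 × 176.12 g/mol = 1.15 g

1.15 g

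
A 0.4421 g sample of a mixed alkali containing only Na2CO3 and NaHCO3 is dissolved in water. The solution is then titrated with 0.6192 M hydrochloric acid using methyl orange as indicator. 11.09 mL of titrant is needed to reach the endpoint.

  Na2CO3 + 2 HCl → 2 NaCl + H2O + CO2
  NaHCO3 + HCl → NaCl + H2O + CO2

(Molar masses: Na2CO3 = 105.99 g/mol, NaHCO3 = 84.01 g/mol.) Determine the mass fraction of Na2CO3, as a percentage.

n(HCl) = 0.01109 × 0.6192 = 6.867 × 10^-3 mol
Let x = n(Na2CO3), y = n(NaHCO3).
Titrant: 2x + 1y = 6.867 × 10^-3;  mass: 105.99x + 84.01y = 0.4421
Solving, x = 2.173 × 10^-3 mol, y = 2.521 × 10^-3 mol
mass of Na2CO3 = 2.173 × 10^-3 × 105.99 = 0.2303 g
% Na2CO3 = 0.2303 / 0.4421 × 100 = 52.10 %

52.10 %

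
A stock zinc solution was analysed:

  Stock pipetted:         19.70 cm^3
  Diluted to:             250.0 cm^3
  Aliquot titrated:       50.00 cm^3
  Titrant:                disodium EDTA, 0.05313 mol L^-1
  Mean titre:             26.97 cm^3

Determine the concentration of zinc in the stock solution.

Zn^2+ + EDTA^4- → [Zn(EDTA)]^2-
n(EDTA) = 0.02697 × 0.05313 = 1.433 × 10^-3 mol
n(Zn2+) in the aliquot = 1.433 × 10^-3 mol (1:1 ratio)
[Zn2+]_dilute = 1.433 × 10^-3 / 0.05000 = 0.02866 mol/L
Dilution factor = 250.0 / 19.70 = 12.69
[Zn2+]_stock = 0.02866 × 12.69 = 0.3637 mol/L

0.3637 mol/L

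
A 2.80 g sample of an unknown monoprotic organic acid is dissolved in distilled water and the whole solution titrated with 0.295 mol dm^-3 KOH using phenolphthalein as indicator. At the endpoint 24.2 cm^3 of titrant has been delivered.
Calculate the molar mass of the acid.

n(KOH) = 0.0242 L × 0.295 mol/L = 7.14 × 10^-3 mol
n(HA) = 7.14 × 10^-3 mol (1:1 ratio)
M = m / n = 2.80 g / 7.14 × 10^-3 mol = 392 g/mol

392 g/mol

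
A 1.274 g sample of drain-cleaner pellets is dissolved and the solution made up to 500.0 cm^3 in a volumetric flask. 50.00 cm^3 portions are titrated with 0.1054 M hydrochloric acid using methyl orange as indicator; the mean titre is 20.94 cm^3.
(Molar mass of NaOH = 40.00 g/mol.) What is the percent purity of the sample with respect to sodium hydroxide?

69.30 %

NaOH + HCl → NaCl + H2O
n(HCl) per titration = 0.02094 × 0.1054 = 2.207 × 10^-3 mol
n(NaOH) in each aliquot = 2.207 × 10^-3 mol (1:1 ratio)
n(NaOH) in the whole flask = 2.207 × 10^-3 × 500.0/50.00 = 0.02207 mol
mass of NaOH = 0.02207 × 40.00 = 0.8828 g
% NaOH = 0.8828 / 1.274 × 100 = 69.30 %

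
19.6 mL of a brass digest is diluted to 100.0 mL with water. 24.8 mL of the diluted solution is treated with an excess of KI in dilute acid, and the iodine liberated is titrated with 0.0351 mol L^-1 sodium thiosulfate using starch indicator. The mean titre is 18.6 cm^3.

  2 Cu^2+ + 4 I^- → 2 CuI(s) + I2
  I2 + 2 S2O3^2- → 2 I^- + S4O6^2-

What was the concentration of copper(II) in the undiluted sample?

0.134 mol/L

n(S2O3^2-) = 0.0186 × 0.0351 = 6.53 × 10^-4 mol
n(I2) = n(S2O3^2-)/2 = 3.26 × 10^-4 mol
From the 2:1 ratio, n(Cu2+) in the aliquot = 2/1 × 3.26 × 10^-4 = 6.53 × 10^-4 mol
[Cu2+]_dilute = 6.53 × 10^-4 / 0.0248 = 0.0263 mol/L
[Cu2+]_original = 0.0263 × 100.0/19.6 = 0.134 mol/L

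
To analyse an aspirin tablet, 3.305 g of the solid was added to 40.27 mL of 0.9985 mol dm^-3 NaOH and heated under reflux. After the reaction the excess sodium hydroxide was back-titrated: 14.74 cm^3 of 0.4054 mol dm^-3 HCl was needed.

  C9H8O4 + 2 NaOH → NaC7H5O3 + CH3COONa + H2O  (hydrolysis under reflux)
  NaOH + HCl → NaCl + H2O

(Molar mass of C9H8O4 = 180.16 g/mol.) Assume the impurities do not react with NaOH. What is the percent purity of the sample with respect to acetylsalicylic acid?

93.31 %

n(NaOH) added = 0.04027 × 0.9985 = 0.04021 mol
n(HCl) used in back-titration = 0.01474 × 0.4054 = 5.976 × 10^-3 mol
n(NaOH) left over = 5.976 × 10^-3 mol (1:1 ratio)
n(NaOH) consumed by analyte = 0.04021 − 5.976 × 10^-3 = 0.03423 mol
From the 1:2 ratio, n(C9H8O4) = 1/2 × 0.03423 = 0.01712 mol
mass of C9H8O4 = 0.01712 × 180.16 = 3.084 g
% C9H8O4 = 3.084 / 3.305 × 100 = 93.31 %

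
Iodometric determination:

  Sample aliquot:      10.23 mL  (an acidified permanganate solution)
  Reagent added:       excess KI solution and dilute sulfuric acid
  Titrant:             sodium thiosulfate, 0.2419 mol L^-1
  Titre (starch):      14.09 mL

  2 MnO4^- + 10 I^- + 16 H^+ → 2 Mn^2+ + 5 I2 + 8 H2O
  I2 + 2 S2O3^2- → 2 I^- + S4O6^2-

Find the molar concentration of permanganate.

0.06663 mol/L

n(S2O3^2-) = 0.01409 × 0.2419 = 3.408 × 10^-3 mol
n(I2) = n(S2O3^2-)/2 = 1.704 × 10^-3 mol
From the 2:5 ratio, n(MnO4^-) in the aliquot = 2/5 × 1.704 × 10^-3 = 6.817 × 10^-4 mol
[MnO4^-] = 6.817 × 10^-4 / 0.01023 = 0.06663 mol/L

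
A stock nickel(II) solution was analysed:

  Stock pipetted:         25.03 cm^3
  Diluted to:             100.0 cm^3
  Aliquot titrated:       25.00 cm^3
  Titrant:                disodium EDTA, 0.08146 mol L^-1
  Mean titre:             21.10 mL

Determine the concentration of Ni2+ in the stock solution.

Ni^2+ + EDTA^4- → [Ni(EDTA)]^2-
n(EDTA) = 0.02110 × 0.08146 = 1.719 × 10^-3 mol
n(Ni2+) in the aliquot = 1.719 × 10^-3 mol (1:1 ratio)
[Ni2+]_dilute = 1.719 × 10^-3 / 0.02500 = 0.06875 mol/L
Dilution factor = 100.0 / 25.03 = 3.995
[Ni2+]_stock = 0.06875 × 3.995 = 0.2747 mol/L

0.2747 mol/L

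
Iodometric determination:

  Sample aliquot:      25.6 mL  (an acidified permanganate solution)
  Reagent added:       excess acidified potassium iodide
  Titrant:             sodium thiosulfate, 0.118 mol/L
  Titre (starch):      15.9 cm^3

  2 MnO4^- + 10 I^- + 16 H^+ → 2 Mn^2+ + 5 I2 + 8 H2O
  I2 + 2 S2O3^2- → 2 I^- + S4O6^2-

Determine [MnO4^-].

0.0147 mol/L

n(S2O3^2-) = 0.0159 × 0.118 = 1.88 × 10^-3 mol
n(I2) = n(S2O3^2-)/2 = 9.38 × 10^-4 mol
From the 2:5 ratio, n(MnO4^-) in the aliquot = 2/5 × 9.38 × 10^-4 = 3.75 × 10^-4 mol
[MnO4^-] = 3.75 × 10^-4 / 0.0256 = 0.0147 mol/L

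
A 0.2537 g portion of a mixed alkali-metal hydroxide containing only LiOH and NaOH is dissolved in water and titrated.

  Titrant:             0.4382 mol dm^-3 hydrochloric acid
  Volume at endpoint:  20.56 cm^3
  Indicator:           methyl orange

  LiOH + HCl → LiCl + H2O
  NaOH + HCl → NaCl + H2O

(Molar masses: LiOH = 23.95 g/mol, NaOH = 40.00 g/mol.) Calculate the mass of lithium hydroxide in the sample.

n(HCl) = 0.02056 × 0.4382 = 9.009 × 10^-3 mol
Let x = n(LiOH), y = n(NaOH).
Titrant: 1x + 1y = 9.009 × 10^-3;  mass: 23.95x + 40.00y = 0.2537
Solving, x = 6.646 × 10^-3 mol, y = 2.363 × 10^-3 mol
mass of LiOH = 6.646 × 10^-3 × 23.95 = 0.1592 g

0.1592 g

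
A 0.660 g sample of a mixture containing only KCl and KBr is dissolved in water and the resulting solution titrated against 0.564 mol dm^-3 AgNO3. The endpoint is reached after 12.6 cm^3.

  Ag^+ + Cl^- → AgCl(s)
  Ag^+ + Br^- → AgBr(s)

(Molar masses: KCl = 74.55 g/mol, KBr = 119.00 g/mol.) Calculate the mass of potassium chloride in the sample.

0.311 g

n(AgNO3) = 0.0126 × 0.564 = 7.11 × 10^-3 mol
Let x = n(KCl), y = n(KBr).
Titrant: 1x + 1y = 7.11 × 10^-3;  mass: 74.55x + 119.00y = 0.660
Solving, x = 4.18 × 10^-3 mol, y = 2.93 × 10^-3 mol
mass of KCl = 4.18 × 10^-3 × 74.55 = 0.311 g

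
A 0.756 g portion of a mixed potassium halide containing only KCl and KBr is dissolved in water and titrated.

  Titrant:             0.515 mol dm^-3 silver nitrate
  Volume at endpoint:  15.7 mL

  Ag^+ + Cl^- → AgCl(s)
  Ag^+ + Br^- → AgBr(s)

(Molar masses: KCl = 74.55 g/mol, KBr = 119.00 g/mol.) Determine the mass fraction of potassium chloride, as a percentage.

45.7 %

n(AgNO3) = 0.0157 × 0.515 = 8.09 × 10^-3 mol
Let x = n(KCl), y = n(KBr).
Titrant: 1x + 1y = 8.09 × 10^-3;  mass: 74.55x + 119.00y = 0.756
Solving, x = 4.64 × 10^-3 mol, y = 3.45 × 10^-3 mol
mass of KCl = 4.64 × 10^-3 × 74.55 = 0.346 g
% KCl = 0.346 / 0.756 × 100 = 45.7 %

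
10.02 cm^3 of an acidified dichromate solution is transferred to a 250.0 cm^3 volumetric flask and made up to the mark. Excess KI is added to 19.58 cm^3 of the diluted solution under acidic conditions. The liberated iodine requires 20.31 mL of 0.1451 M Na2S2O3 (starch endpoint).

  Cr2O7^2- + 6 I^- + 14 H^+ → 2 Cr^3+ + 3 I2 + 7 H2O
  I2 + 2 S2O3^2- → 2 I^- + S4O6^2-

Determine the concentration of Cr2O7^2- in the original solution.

0.6259 M

n(S2O3^2-) = 0.02031 × 0.1451 = 2.947 × 10^-3 mol
n(I2) = n(S2O3^2-)/2 = 1.473 × 10^-3 mol
From the 1:3 ratio, n(Cr2O7^2-) in the aliquot = 1/3 × 1.473 × 10^-3 = 4.912 × 10^-4 mol
[Cr2O7^2-]_dilute = 4.912 × 10^-4 / 0.01958 = 0.02508 mol/L
[Cr2O7^2-]_original = 0.02508 × 250.0/10.02 = 0.6259 mol/L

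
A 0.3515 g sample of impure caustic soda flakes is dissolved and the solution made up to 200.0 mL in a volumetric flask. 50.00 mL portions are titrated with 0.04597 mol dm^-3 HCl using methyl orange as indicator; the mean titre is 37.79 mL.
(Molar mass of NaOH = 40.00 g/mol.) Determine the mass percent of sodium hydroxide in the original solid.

NaOH + HCl → NaCl + H2O
n(HCl) per titration = 0.03779 × 0.04597 = 1.737 × 10^-3 mol
n(NaOH) in each aliquot = 1.737 × 10^-3 mol (1:1 ratio)
n(NaOH) in the whole flask = 1.737 × 10^-3 × 200.0/50.00 = 6.949 × 10^-3 mol
mass of NaOH = 6.949 × 10^-3 × 40.00 = 0.2780 g
% NaOH = 0.2780 / 0.3515 × 100 = 79.08 %

79.08 %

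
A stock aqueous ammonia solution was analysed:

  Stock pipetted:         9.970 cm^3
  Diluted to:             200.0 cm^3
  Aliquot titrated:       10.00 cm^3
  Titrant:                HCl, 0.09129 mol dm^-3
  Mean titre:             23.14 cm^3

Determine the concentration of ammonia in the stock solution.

NH3 + HCl → NH4Cl
n(HCl) = 0.02314 × 0.09129 = 2.112 × 10^-3 mol
n(NH3) in the aliquot = 2.112 × 10^-3 mol (1:1 ratio)
[NH3]_dilute = 2.112 × 10^-3 / 0.01000 = 0.2112 mol/L
Dilution factor = 200.0 / 9.970 = 20.06
[NH3]_stock = 0.2112 × 20.06 = 4.238 mol/L

4.238 mol/L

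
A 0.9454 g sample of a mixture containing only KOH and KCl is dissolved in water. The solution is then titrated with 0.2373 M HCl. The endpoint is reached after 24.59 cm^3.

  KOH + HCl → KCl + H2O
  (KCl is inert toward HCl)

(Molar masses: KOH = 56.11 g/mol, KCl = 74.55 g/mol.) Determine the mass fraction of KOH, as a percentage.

34.63 %

n(HCl) = 0.02459 × 0.2373 = 5.835 × 10^-3 mol
Let x = n(KOH), y = n(KCl).
Titrant: 1x = 5.835 × 10^-3;  mass: 56.11x + 74.55y = 0.9454
Solving, x = 5.835 × 10^-3 mol, y = 8.290 × 10^-3 mol
mass of KOH = 5.835 × 10^-3 × 56.11 = 0.3274 g
% KOH = 0.3274 / 0.9454 × 100 = 34.63 %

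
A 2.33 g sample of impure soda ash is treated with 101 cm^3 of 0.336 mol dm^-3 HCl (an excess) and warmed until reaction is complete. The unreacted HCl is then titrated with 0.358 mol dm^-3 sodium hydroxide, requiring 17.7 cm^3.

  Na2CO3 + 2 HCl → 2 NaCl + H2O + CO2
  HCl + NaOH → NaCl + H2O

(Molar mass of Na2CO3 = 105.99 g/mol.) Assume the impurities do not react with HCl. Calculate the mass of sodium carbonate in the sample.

n(HCl) added = 0.101 × 0.336 = 0.0339 mol
n(NaOH) used in back-titration = 0.0177 × 0.358 = 6.34 × 10^-3 mol
n(HCl) left over = 6.34 × 10^-3 mol (1:1 ratio)
n(HCl) consumed by analyte = 0.0339 − 6.34 × 10^-3 = 0.0276 mol
From the 1:2 ratio, n(Na2CO3) = 1/2 × 0.0276 = 0.0138 mol
mass of Na2CO3 = 0.0138 × 105.99 = 1.46 g

1.46 g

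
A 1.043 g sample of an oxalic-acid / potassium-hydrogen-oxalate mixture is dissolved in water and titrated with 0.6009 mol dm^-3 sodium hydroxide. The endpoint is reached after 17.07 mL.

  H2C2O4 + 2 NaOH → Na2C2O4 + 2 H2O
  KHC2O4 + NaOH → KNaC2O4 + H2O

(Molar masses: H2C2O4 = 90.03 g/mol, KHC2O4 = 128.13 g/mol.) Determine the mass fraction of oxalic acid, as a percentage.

n(NaOH) = 0.01707 × 0.6009 = 0.01026 mol
Let x = n(H2C2O4), y = n(KHC2O4).
Titrant: 2x + 1y = 0.01026;  mass: 90.03x + 128.13y = 1.043
Solving, x = 1.632 × 10^-3 mol, y = 6.994 × 10^-3 mol
mass of H2C2O4 = 1.632 × 10^-3 × 90.03 = 0.1469 g
% H2C2O4 = 0.1469 / 1.043 × 100 = 14.09 %

14.09 %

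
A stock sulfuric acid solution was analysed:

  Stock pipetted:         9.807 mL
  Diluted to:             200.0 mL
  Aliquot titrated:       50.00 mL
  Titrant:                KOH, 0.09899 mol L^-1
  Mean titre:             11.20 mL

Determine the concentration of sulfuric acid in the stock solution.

H2SO4 + 2 KOH → K2SO4 + 2 H2O
n(KOH) = 0.01120 × 0.09899 = 1.109 × 10^-3 mol
From the 1:2 ratio, n(H2SO4) in the aliquot = 1/2 × 1.109 × 10^-3 = 5.543 × 10^-4 mol
[H2SO4]_dilute = 5.543 × 10^-4 / 0.05000 = 0.01109 mol/L
Dilution factor = 200.0 / 9.807 = 20.39
[H2SO4]_stock = 0.01109 × 20.39 = 0.2261 mol/L

0.2261 mol/L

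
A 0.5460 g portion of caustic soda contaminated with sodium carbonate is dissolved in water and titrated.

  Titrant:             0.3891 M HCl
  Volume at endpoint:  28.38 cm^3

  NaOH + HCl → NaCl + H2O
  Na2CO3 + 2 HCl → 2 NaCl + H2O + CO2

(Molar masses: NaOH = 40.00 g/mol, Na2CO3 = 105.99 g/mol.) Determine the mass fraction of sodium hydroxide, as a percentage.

n(HCl) = 0.02838 × 0.3891 = 0.01104 mol
Let x = n(NaOH), y = n(Na2CO3).
Titrant: 1x + 2y = 0.01104;  mass: 40.00x + 105.99y = 0.5460
Solving, x = 3.017 × 10^-3 mol, y = 4.013 × 10^-3 mol
mass of NaOH = 3.017 × 10^-3 × 40.00 = 0.1207 g
% NaOH = 0.1207 / 0.5460 × 100 = 22.10 %

22.10 %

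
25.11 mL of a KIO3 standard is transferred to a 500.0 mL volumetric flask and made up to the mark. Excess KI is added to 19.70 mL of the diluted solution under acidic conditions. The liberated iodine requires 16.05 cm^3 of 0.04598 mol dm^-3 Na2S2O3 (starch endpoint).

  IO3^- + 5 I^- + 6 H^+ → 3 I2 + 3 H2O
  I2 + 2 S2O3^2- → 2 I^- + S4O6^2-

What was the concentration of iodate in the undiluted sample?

0.1243 mol/L

n(S2O3^2-) = 0.01605 × 0.04598 = 7.380 × 10^-4 mol
n(I2) = n(S2O3^2-)/2 = 3.690 × 10^-4 mol
From the 1:3 ratio, n(IO3^-) in the aliquot = 1/3 × 3.690 × 10^-4 = 1.230 × 10^-4 mol
[IO3^-]_dilute = 1.230 × 10^-4 / 0.01970 = 0.006243 mol/L
[IO3^-]_original = 0.006243 × 500.0/25.11 = 0.1243 mol/L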